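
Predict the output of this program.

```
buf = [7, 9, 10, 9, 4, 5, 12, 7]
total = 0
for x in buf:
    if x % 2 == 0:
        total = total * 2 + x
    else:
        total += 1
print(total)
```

83

x=7: not even, total = 0+1 = 1
x=9: not even, total = 1+1 = 2
x=10: even, total = 2*2+10 = 14
x=9: not even, total = 14+1 = 15
x=4: even, total = 15*2+4 = 34
x=5: not even, total = 34+1 = 35
x=12: even, total = 35*2+12 = 82
x=7: not even, total = 82+1 = 83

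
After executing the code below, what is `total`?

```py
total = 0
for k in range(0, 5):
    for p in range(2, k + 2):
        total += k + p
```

k=1,p=2: total = 0+3 = 3
k=2,p=2: total = 3+4 = 7
k=2,p=3: total = 7+5 = 12
k=3,p=2: total = 12+5 = 17
k=3,p=3: total = 17+6 = 23
k=3,p=4: total = 23+7 = 30
k=4,p=2: total = 30+6 = 36
k=4,p=3: total = 36+7 = 43
k=4,p=4: total = 43+8 = 51
k=4,p=5: total = 51+9 = 60

60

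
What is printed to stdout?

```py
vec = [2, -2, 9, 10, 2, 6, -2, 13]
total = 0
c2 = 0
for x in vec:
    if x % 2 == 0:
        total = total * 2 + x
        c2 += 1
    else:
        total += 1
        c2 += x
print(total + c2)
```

175

x=2: even, total = 0*2+2 = 2; c2=1
x=-2: even, total = 2*2+(-2) = 2; c2=2
x=9: not even, total = 2+1 = 3; c2=11
x=10: even, total = 3*2+10 = 16; c2=12
x=2: even, total = 16*2+2 = 34; c2=13
x=6: even, total = 34*2+6 = 74; c2=14
x=-2: even, total = 74*2+(-2) = 146; c2=15
x=13: not even, total = 146+1 = 147; c2=28
total+c2 = 147+28 = 175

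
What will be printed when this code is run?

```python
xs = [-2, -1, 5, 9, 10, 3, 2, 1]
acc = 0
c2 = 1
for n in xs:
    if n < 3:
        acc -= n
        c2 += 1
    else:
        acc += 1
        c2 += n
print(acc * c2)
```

n=-2: <3, acc = 0-(-2) = 2; c2=2
n=-1: <3, acc = 2-(-1) = 3; c2=3
n=5: not <3, acc = 3+1 = 4; c2=8
n=9: not <3, acc = 4+1 = 5; c2=17
n=10: not <3, acc = 5+1 = 6; c2=27
n=3: not <3, acc = 6+1 = 7; c2=30
n=2: <3, acc = 7-2 = 5; c2=31
n=1: <3, acc = 5-1 = 4; c2=32
acc*c2 = 4*32 = 128

128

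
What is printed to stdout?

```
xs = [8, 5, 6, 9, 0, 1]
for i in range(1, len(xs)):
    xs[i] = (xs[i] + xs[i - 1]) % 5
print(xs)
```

[8, 3, 4, 3, 3, 4]

i=1: xs[1] = (5+8)%5 = 3 → [8, 3, 6, 9, 0, 1]
i=2: xs[2] = (6+3)%5 = 4 → [8, 3, 4, 9, 0, 1]
i=3: xs[3] = (9+4)%5 = 3 → [8, 3, 4, 3, 0, 1]
i=4: xs[4] = (0+3)%5 = 3 → [8, 3, 4, 3, 3, 1]
i=5: xs[5] = (1+3)%5 = 4 → [8, 3, 4, 3, 3, 4]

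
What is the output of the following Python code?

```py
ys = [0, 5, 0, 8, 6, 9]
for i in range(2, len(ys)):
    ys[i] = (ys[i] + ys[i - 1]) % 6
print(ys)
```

[0, 5, 5, 1, 1, 4]

i=2: ys[2] = (0+5)%6 = 5 → [0, 5, 5, 8, 6, 9]
i=3: ys[3] = (8+5)%6 = 1 → [0, 5, 5, 1, 6, 9]
i=4: ys[4] = (6+1)%6 = 1 → [0, 5, 5, 1, 1, 9]
i=5: ys[5] = (9+1)%6 = 4 → [0, 5, 5, 1, 1, 4]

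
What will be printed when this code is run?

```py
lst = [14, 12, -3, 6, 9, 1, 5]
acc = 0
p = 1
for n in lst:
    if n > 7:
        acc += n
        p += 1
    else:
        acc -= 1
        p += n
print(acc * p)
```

n=14: >7, acc = 0+14 = 14; p=2
n=12: >7, acc = 14+12 = 26; p=3
n=-3: not >7, acc = 26-1 = 25; p=0
n=6: not >7, acc = 25-1 = 24; p=6
n=9: >7, acc = 24+9 = 33; p=7
n=1: not >7, acc = 33-1 = 32; p=8
n=5: not >7, acc = 32-1 = 31; p=13
acc*p = 31*13 = 403

403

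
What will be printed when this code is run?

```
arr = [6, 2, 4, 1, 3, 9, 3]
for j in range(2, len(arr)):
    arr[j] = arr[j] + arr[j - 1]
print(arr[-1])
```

j=2: arr[2] = 4+2 = 6 → [6, 2, 6, 1, 3, 9, 3]
j=3: arr[3] = 1+6 = 7 → [6, 2, 6, 7, 3, 9, 3]
j=4: arr[4] = 3+7 = 10 → [6, 2, 6, 7, 10, 9, 3]
j=5: arr[5] = 9+10 = 19 → [6, 2, 6, 7, 10, 19, 3]
j=6: arr[6] = 3+19 = 22 → [6, 2, 6, 7, 10, 19, 22]

22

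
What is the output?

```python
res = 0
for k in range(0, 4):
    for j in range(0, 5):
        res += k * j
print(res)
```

60

k=0,j=0: res = 0+0 = 0
k=0,j=1: res = 0+0 = 0
k=0,j=2: res = 0+0 = 0
k=0,j=3: res = 0+0 = 0
k=0,j=4: res = 0+0 = 0
k=1,j=0: res = 0+0 = 0
k=1,j=1: res = 0+1 = 1
k=1,j=2: res = 1+2 = 3
k=1,j=3: res = 3+3 = 6
k=1,j=4: res = 6+4 = 10
k=2,j=0: res = 10+0 = 10
k=2,j=1: res = 10+2 = 12
k=2,j=2: res = 12+4 = 16
k=2,j=3: res = 16+6 = 22
k=2,j=4: res = 22+8 = 30
k=3,j=0: res = 30+0 = 30
k=3,j=1: res = 30+3 = 33
k=3,j=2: res = 33+6 = 39
k=3,j=3: res = 39+9 = 48
k=3,j=4: res = 48+12 = 60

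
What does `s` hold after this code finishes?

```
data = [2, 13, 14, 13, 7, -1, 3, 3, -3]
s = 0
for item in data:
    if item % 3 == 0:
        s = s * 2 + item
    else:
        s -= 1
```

item=2: not %3==0, s = 0-1 = -1
item=13: not %3==0, s = (-1)-1 = -2
item=14: not %3==0, s = (-2)-1 = -3
item=13: not %3==0, s = (-3)-1 = -4
item=7: not %3==0, s = (-4)-1 = -5
item=-1: not %3==0, s = (-5)-1 = -6
item=3: %3==0, s = (-6)*2+3 = -9
item=3: %3==0, s = (-9)*2+3 = -15
item=-3: %3==0, s = (-15)*2+(-3) = -33

-33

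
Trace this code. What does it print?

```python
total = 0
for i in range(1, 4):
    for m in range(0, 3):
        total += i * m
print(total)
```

i=1,m=0: total = 0+0 = 0
i=1,m=1: total = 0+1 = 1
i=1,m=2: total = 1+2 = 3
i=2,m=0: total = 3+0 = 3
i=2,m=1: total = 3+2 = 5
i=2,m=2: total = 5+4 = 9
i=3,m=0: total = 9+0 = 9
i=3,m=1: total = 9+3 = 12
i=3,m=2: total = 12+6 = 18

18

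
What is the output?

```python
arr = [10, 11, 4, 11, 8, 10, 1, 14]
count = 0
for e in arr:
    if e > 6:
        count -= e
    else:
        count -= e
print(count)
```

e=10: >6, count = 0-10 = -10
e=11: >6, count = (-10)-11 = -21
e=4: not >6, count = (-21)-4 = -25
e=11: >6, count = (-25)-11 = -36
e=8: >6, count = (-36)-8 = -44
e=10: >6, count = (-44)-10 = -54
e=1: not >6, count = (-54)-1 = -55
e=14: >6, count = (-55)-14 = -69

-69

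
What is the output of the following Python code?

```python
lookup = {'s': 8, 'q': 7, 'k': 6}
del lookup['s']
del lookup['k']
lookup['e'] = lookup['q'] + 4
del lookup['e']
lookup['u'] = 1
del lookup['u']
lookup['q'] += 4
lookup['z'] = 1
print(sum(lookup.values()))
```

del 's' → {'q': 7, 'k': 6}
del 'k' → {'q': 7}
lookup['e'] = lookup['q']+4 = 11 → {'q': 7, 'e': 11}
del 'e' → {'q': 7}
lookup['u'] = 1 → {'q': 7, 'u': 1}
del 'u' → {'q': 7}
lookup['q'] = 7+4 = 11 → {'q': 11}
lookup['z'] = 1 → {'q': 11, 'z': 1}
sum of values = 12

12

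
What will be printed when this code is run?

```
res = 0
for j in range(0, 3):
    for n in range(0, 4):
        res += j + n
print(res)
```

30

j=0,n=0: res = 0+0 = 0
j=0,n=1: res = 0+1 = 1
j=0,n=2: res = 1+2 = 3
j=0,n=3: res = 3+3 = 6
j=1,n=0: res = 6+1 = 7
j=1,n=1: res = 7+2 = 9
j=1,n=2: res = 9+3 = 12
j=1,n=3: res = 12+4 = 16
j=2,n=0: res = 16+2 = 18
j=2,n=1: res = 18+3 = 21
j=2,n=2: res = 21+4 = 25
j=2,n=3: res = 25+5 = 30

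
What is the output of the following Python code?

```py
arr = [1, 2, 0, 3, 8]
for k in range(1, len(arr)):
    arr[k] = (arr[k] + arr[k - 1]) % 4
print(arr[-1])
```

2

k=1: arr[1] = (2+1)%4 = 3 → [1, 3, 0, 3, 8]
k=2: arr[2] = (0+3)%4 = 3 → [1, 3, 3, 3, 8]
k=3: arr[3] = (3+3)%4 = 2 → [1, 3, 3, 2, 8]
k=4: arr[4] = (8+2)%4 = 2 → [1, 3, 3, 2, 2]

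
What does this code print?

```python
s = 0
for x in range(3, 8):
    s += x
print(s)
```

25

x=3: s = 0+3 = 3
x=4: s = 3+4 = 7
x=5: s = 7+5 = 12
x=6: s = 12+6 = 18
x=7: s = 18+7 = 25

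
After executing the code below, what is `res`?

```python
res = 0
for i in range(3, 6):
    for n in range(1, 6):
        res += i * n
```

180

i=3,n=1: res = 0+3 = 3
i=3,n=2: res = 3+6 = 9
i=3,n=3: res = 9+9 = 18
i=3,n=4: res = 18+12 = 30
i=3,n=5: res = 30+15 = 45
i=4,n=1: res = 45+4 = 49
i=4,n=2: res = 49+8 = 57
i=4,n=3: res = 57+12 = 69
i=4,n=4: res = 69+16 = 85
i=4,n=5: res = 85+20 = 105
i=5,n=1: res = 105+5 = 110
i=5,n=2: res = 110+10 = 120
i=5,n=3: res = 120+15 = 135
i=5,n=4: res = 135+20 = 155
i=5,n=5: res = 155+25 = 180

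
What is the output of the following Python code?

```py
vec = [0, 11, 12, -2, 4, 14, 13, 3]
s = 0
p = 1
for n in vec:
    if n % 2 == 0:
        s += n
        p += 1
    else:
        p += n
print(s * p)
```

n=0: even, s = 0+0 = 0; p=2
n=11: not even; p=13
n=12: even, s = 0+12 = 12; p=14
n=-2: even, s = 12+(-2) = 10; p=15
n=4: even, s = 10+4 = 14; p=16
n=14: even, s = 14+14 = 28; p=17
n=13: not even; p=30
n=3: not even; p=33
s*p = 28*33 = 924

924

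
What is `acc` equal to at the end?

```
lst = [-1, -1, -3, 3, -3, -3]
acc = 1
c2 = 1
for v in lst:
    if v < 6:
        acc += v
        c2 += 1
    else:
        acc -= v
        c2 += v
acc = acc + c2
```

0

v=-1: <6, acc = 1+(-1) = 0; c2=2
v=-1: <6, acc = 0+(-1) = -1; c2=3
v=-3: <6, acc = (-1)+(-3) = -4; c2=4
v=3: <6, acc = (-4)+3 = -1; c2=5
v=-3: <6, acc = (-1)+(-3) = -4; c2=6
v=-3: <6, acc = (-4)+(-3) = -7; c2=7
acc+c2 = (-7)+7 = 0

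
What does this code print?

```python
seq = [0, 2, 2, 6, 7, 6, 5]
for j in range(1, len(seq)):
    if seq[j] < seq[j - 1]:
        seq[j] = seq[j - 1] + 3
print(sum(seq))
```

40

j=1: 2>=0, unchanged → [0, 2, 2, 6, 7, 6, 5]
j=2: 2>=2, unchanged → [0, 2, 2, 6, 7, 6, 5]
j=3: 6>=2, unchanged → [0, 2, 2, 6, 7, 6, 5]
j=4: 7>=6, unchanged → [0, 2, 2, 6, 7, 6, 5]
j=5: 6<7, seq[5] = 7+3 = 10 → [0, 2, 2, 6, 7, 10, 5]
j=6: 5<10, seq[6] = 10+3 = 13 → [0, 2, 2, 6, 7, 10, 13]
sum = 40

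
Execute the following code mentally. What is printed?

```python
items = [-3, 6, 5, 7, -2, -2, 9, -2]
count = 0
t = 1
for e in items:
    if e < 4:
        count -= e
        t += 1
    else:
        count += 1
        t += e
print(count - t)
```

-19

e=-3: <4, count = 0-(-3) = 3; t=2
e=6: not <4, count = 3+1 = 4; t=8
e=5: not <4, count = 4+1 = 5; t=13
e=7: not <4, count = 5+1 = 6; t=20
e=-2: <4, count = 6-(-2) = 8; t=21
e=-2: <4, count = 8-(-2) = 10; t=22
e=9: not <4, count = 10+1 = 11; t=31
e=-2: <4, count = 11-(-2) = 13; t=32
count-t = 13-32 = -19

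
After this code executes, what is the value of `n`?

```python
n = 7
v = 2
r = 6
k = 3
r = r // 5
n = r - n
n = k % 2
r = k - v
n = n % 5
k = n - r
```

r = 6//5 = 1
n = 1-7 = -6
n = 3%2 = 1
r = 3-2 = 1
n = 1%5 = 1
k = 1-1 = 0

1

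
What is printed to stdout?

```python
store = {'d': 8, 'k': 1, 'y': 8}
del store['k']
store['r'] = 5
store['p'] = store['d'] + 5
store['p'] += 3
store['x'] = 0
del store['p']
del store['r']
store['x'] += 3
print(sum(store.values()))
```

19

del 'k' → {'d': 8, 'y': 8}
store['r'] = 5 → {'d': 8, 'y': 8, 'r': 5}
store['p'] = store['d']+5 = 13 → {'d': 8, 'y': 8, 'r': 5, 'p': 13}
store['p'] = 13+3 = 16 → {'d': 8, 'y': 8, 'r': 5, 'p': 16}
store['x'] = 0 → {'d': 8, 'y': 8, 'r': 5, 'p': 16, 'x': 0}
del 'p' → {'d': 8, 'y': 8, 'r': 5, 'x': 0}
del 'r' → {'d': 8, 'y': 8, 'x': 0}
store['x'] = 0+3 = 3 → {'d': 8, 'y': 8, 'x': 3}
sum of values = 19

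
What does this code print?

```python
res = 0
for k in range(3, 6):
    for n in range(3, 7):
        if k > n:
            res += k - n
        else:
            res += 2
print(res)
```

k=3,n=3: not 3>3, res = 0+2 = 2
k=3,n=4: not 3>4, res = 2+2 = 4
k=3,n=5: not 3>5, res = 4+2 = 6
k=3,n=6: not 3>6, res = 6+2 = 8
k=4,n=3: 4>3, res = 8+1 = 9
k=4,n=4: not 4>4, res = 9+2 = 11
k=4,n=5: not 4>5, res = 11+2 = 13
k=4,n=6: not 4>6, res = 13+2 = 15
k=5,n=3: 5>3, res = 15+2 = 17
k=5,n=4: 5>4, res = 17+1 = 18
k=5,n=5: not 5>5, res = 18+2 = 20
k=5,n=6: not 5>6, res = 20+2 = 22

22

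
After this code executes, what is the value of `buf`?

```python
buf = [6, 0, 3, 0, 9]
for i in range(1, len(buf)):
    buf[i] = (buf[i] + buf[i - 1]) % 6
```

i=1: buf[1] = (0+6)%6 = 0 → [6, 0, 3, 0, 9]
i=2: buf[2] = (3+0)%6 = 3 → [6, 0, 3, 0, 9]
i=3: buf[3] = (0+3)%6 = 3 → [6, 0, 3, 3, 9]
i=4: buf[4] = (9+3)%6 = 0 → [6, 0, 3, 3, 0]

[6, 0, 3, 3, 0]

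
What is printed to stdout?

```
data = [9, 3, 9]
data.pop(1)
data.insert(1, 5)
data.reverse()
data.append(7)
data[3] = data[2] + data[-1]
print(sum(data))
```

pop(1) removes 3 → [9, 9]
insert 5 at 1 → [9, 5, 9]
reverse → [9, 5, 9]
append 7 → [9, 5, 9, 7]
data[3] = data[2]+data[-1] = 9+7 = 16 → [9, 5, 9, 16]
sum = 39

39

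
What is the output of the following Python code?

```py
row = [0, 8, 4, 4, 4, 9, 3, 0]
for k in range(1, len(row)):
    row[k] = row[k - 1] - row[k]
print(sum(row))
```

-149

k=1: row[1] = 0-8 = -8 → [0, -8, 4, 4, 4, 9, 3, 0]
k=2: row[2] = (-8)-4 = -12 → [0, -8, -12, 4, 4, 9, 3, 0]
k=3: row[3] = (-12)-4 = -16 → [0, -8, -12, -16, 4, 9, 3, 0]
k=4: row[4] = (-16)-4 = -20 → [0, -8, -12, -16, -20, 9, 3, 0]
k=5: row[5] = (-20)-9 = -29 → [0, -8, -12, -16, -20, -29, 3, 0]
k=6: row[6] = (-29)-3 = -32 → [0, -8, -12, -16, -20, -29, -32, 0]
k=7: row[7] = (-32)-0 = -32 → [0, -8, -12, -16, -20, -29, -32, -32]
sum = -149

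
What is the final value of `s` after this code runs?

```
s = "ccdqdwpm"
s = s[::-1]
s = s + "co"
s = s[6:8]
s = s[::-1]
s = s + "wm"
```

'ccwm'

reverse → 'mpwdqdcc'
+ 'co' → 'mpwdqdccco'
slice [6:8] → 'cc'
reverse → 'cc'
+ 'wm' → 'ccwm'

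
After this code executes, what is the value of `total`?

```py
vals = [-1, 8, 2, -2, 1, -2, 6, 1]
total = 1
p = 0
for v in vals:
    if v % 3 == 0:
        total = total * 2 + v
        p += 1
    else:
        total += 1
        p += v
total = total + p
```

29

v=-1: not %3==0, total = 1+1 = 2; p=-1
v=8: not %3==0, total = 2+1 = 3; p=7
v=2: not %3==0, total = 3+1 = 4; p=9
v=-2: not %3==0, total = 4+1 = 5; p=7
v=1: not %3==0, total = 5+1 = 6; p=8
v=-2: not %3==0, total = 6+1 = 7; p=6
v=6: %3==0, total = 7*2+6 = 20; p=7
v=1: not %3==0, total = 20+1 = 21; p=8
total+p = 21+8 = 29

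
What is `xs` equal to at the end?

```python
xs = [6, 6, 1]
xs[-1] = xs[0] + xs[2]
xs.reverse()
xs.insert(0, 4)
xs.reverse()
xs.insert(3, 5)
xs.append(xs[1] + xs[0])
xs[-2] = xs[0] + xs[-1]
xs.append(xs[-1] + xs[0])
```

xs[-1] = xs[0]+xs[2] = 6+1 = 7 → [6, 6, 7]
reverse → [7, 6, 6]
insert 4 at 0 → [4, 7, 6, 6]
reverse → [6, 6, 7, 4]
insert 5 at 3 → [6, 6, 7, 5, 4]
append xs[1]+xs[0] = 6+6 = 12 → [6, 6, 7, 5, 4, 12]
xs[-2] = xs[0]+xs[-1] = 6+12 = 18 → [6, 6, 7, 5, 18, 12]
append xs[-1]+xs[0] = 12+6 = 18 → [6, 6, 7, 5, 18, 12, 18]

[6, 6, 7, 5, 18, 12, 18]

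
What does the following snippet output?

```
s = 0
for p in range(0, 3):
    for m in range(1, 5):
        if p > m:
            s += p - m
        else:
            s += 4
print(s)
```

45

p=0,m=1: not 0>1, s = 0+4 = 4
p=0,m=2: not 0>2, s = 4+4 = 8
p=0,m=3: not 0>3, s = 8+4 = 12
p=0,m=4: not 0>4, s = 12+4 = 16
p=1,m=1: not 1>1, s = 16+4 = 20
p=1,m=2: not 1>2, s = 20+4 = 24
p=1,m=3: not 1>3, s = 24+4 = 28
p=1,m=4: not 1>4, s = 28+4 = 32
p=2,m=1: 2>1, s = 32+1 = 33
p=2,m=2: not 2>2, s = 33+4 = 37
p=2,m=3: not 2>3, s = 37+4 = 41
p=2,m=4: not 2>4, s = 41+4 = 45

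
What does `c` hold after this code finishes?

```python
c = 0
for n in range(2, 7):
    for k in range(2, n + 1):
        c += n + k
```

n=2,k=2: c = 0+4 = 4
n=3,k=2: c = 4+5 = 9
n=3,k=3: c = 9+6 = 15
n=4,k=2: c = 15+6 = 21
n=4,k=3: c = 21+7 = 28
n=4,k=4: c = 28+8 = 36
n=5,k=2: c = 36+7 = 43
n=5,k=3: c = 43+8 = 51
n=5,k=4: c = 51+9 = 60
n=5,k=5: c = 60+10 = 70
n=6,k=2: c = 70+8 = 78
n=6,k=3: c = 78+9 = 87
n=6,k=4: c = 87+10 = 97
n=6,k=5: c = 97+11 = 108
n=6,k=6: c = 108+12 = 120

120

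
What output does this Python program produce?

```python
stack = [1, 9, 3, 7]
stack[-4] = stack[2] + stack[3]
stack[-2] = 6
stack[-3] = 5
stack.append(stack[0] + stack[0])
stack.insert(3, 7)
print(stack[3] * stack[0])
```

stack[-4] = stack[2]+stack[3] = 3+7 = 10 → [10, 9, 3, 7]
stack[-2] = 6 → [10, 9, 6, 7]
stack[-3] = 5 → [10, 5, 6, 7]
append stack[0]+stack[0] = 10+10 = 20 → [10, 5, 6, 7, 20]
insert 7 at 3 → [10, 5, 6, 7, 7, 20]
stack[3]*stack[0] = 7*10 = 70

70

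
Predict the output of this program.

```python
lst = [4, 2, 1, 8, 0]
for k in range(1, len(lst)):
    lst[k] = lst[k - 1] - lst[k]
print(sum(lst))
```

k=1: lst[1] = 4-2 = 2 → [4, 2, 1, 8, 0]
k=2: lst[2] = 2-1 = 1 → [4, 2, 1, 8, 0]
k=3: lst[3] = 1-8 = -7 → [4, 2, 1, -7, 0]
k=4: lst[4] = (-7)-0 = -7 → [4, 2, 1, -7, -7]
sum = -7

-7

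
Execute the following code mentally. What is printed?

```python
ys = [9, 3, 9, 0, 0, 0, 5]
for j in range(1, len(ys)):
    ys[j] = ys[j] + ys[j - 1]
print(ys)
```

[9, 12, 21, 21, 21, 21, 26]

j=1: ys[1] = 3+9 = 12 → [9, 12, 9, 0, 0, 0, 5]
j=2: ys[2] = 9+12 = 21 → [9, 12, 21, 0, 0, 0, 5]
j=3: ys[3] = 0+21 = 21 → [9, 12, 21, 21, 0, 0, 5]
j=4: ys[4] = 0+21 = 21 → [9, 12, 21, 21, 21, 0, 5]
j=5: ys[5] = 0+21 = 21 → [9, 12, 21, 21, 21, 21, 5]
j=6: ys[6] = 5+21 = 26 → [9, 12, 21, 21, 21, 21, 26]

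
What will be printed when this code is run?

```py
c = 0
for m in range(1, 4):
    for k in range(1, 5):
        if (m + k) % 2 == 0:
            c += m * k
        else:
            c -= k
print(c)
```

12

m=1,k=1: even sum, c = 0+1 = 1
m=1,k=2: odd sum, c = 1-2 = -1
m=1,k=3: even sum, c = (-1)+3 = 2
m=1,k=4: odd sum, c = 2-4 = -2
m=2,k=1: odd sum, c = (-2)-1 = -3
m=2,k=2: even sum, c = (-3)+4 = 1
m=2,k=3: odd sum, c = 1-3 = -2
m=2,k=4: even sum, c = (-2)+8 = 6
m=3,k=1: even sum, c = 6+3 = 9
m=3,k=2: odd sum, c = 9-2 = 7
m=3,k=3: even sum, c = 7+9 = 16
m=3,k=4: odd sum, c = 16-4 = 12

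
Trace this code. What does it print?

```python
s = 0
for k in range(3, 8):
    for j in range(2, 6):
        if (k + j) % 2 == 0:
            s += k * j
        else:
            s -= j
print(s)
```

146

k=3,j=2: odd sum, s = 0-2 = -2
k=3,j=3: even sum, s = (-2)+9 = 7
k=3,j=4: odd sum, s = 7-4 = 3
k=3,j=5: even sum, s = 3+15 = 18
k=4,j=2: even sum, s = 18+8 = 26
k=4,j=3: odd sum, s = 26-3 = 23
k=4,j=4: even sum, s = 23+16 = 39
k=4,j=5: odd sum, s = 39-5 = 34
k=5,j=2: odd sum, s = 34-2 = 32
k=5,j=3: even sum, s = 32+15 = 47
k=5,j=4: odd sum, s = 47-4 = 43
k=5,j=5: even sum, s = 43+25 = 68
k=6,j=2: even sum, s = 68+12 = 80
k=6,j=3: odd sum, s = 80-3 = 77
k=6,j=4: even sum, s = 77+24 = 101
k=6,j=5: odd sum, s = 101-5 = 96
k=7,j=2: odd sum, s = 96-2 = 94
k=7,j=3: even sum, s = 94+21 = 115
k=7,j=4: odd sum, s = 115-4 = 111
k=7,j=5: even sum, s = 111+35 = 146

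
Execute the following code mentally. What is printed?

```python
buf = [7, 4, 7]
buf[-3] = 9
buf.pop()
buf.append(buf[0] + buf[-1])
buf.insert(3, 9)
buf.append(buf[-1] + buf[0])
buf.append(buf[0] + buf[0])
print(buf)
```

[9, 4, 13, 9, 18, 18]

buf[-3] = 9 → [9, 4, 7]
pop() removes 7 → [9, 4]
append buf[0]+buf[-1] = 9+4 = 13 → [9, 4, 13]
insert 9 at 3 → [9, 4, 13, 9]
append buf[-1]+buf[0] = 9+9 = 18 → [9, 4, 13, 9, 18]
append buf[0]+buf[0] = 9+9 = 18 → [9, 4, 13, 9, 18, 18]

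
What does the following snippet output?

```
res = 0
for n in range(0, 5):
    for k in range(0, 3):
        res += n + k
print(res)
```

45

n=0,k=0: res = 0+0 = 0
n=0,k=1: res = 0+1 = 1
n=0,k=2: res = 1+2 = 3
n=1,k=0: res = 3+1 = 4
n=1,k=1: res = 4+2 = 6
n=1,k=2: res = 6+3 = 9
n=2,k=0: res = 9+2 = 11
n=2,k=1: res = 11+3 = 14
n=2,k=2: res = 14+4 = 18
n=3,k=0: res = 18+3 = 21
n=3,k=1: res = 21+4 = 25
n=3,k=2: res = 25+5 = 30
n=4,k=0: res = 30+4 = 34
n=4,k=1: res = 34+5 = 39
n=4,k=2: res = 39+6 = 45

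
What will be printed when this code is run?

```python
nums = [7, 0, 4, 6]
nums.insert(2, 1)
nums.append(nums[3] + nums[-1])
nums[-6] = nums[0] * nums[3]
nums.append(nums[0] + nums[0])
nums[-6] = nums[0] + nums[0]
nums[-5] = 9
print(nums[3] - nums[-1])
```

-52

insert 1 at 2 → [7, 0, 1, 4, 6]
append nums[3]+nums[-1] = 4+6 = 10 → [7, 0, 1, 4, 6, 10]
nums[-6] = nums[0]*nums[3] = 7*4 = 28 → [28, 0, 1, 4, 6, 10]
append nums[0]+nums[0] = 28+28 = 56 → [28, 0, 1, 4, 6, 10, 56]
nums[-6] = nums[0]+nums[0] = 28+28 = 56 → [28, 56, 1, 4, 6, 10, 56]
nums[-5] = 9 → [28, 56, 9, 4, 6, 10, 56]
nums[3]-nums[-1] = 4-56 = -52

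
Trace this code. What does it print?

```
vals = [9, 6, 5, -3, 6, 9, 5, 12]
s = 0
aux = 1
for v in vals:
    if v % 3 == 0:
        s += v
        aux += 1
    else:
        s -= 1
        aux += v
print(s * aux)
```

v=9: %3==0, s = 0+9 = 9; aux=2
v=6: %3==0, s = 9+6 = 15; aux=3
v=5: not %3==0, s = 15-1 = 14; aux=8
v=-3: %3==0, s = 14+(-3) = 11; aux=9
v=6: %3==0, s = 11+6 = 17; aux=10
v=9: %3==0, s = 17+9 = 26; aux=11
v=5: not %3==0, s = 26-1 = 25; aux=16
v=12: %3==0, s = 25+12 = 37; aux=17
s*aux = 37*17 = 629

629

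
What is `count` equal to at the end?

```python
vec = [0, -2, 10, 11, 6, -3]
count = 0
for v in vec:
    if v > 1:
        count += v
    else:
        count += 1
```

30

v=0: not >1, count = 0+1 = 1
v=-2: not >1, count = 1+1 = 2
v=10: >1, count = 2+10 = 12
v=11: >1, count = 12+11 = 23
v=6: >1, count = 23+6 = 29
v=-3: not >1, count = 29+1 = 30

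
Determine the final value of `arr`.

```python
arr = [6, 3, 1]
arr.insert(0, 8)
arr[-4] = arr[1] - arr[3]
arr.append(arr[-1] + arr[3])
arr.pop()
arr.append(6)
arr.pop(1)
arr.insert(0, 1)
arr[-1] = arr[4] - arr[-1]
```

[1, 5, 3, 1, 0]

insert 8 at 0 → [8, 6, 3, 1]
arr[-4] = arr[1]-arr[3] = 6-1 = 5 → [5, 6, 3, 1]
append arr[-1]+arr[3] = 1+1 = 2 → [5, 6, 3, 1, 2]
pop() removes 2 → [5, 6, 3, 1]
append 6 → [5, 6, 3, 1, 6]
pop(1) removes 6 → [5, 3, 1, 6]
insert 1 at 0 → [1, 5, 3, 1, 6]
arr[-1] = arr[4]-arr[-1] = 6-6 = 0 → [1, 5, 3, 1, 0]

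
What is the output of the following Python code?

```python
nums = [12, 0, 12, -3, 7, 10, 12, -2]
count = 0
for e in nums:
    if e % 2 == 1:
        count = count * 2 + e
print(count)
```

e=12: not odd
e=0: not odd
e=12: not odd
e=-3: odd, count = 0*2+(-3) = -3
e=7: odd, count = (-3)*2+7 = 1
e=10: not odd
e=12: not odd
e=-2: not odd

1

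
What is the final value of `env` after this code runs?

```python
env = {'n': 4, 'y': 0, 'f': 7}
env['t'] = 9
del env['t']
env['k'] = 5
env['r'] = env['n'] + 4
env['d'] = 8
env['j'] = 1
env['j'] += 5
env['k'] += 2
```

{'n': 4, 'y': 0, 'f': 7, 'k': 7, 'r': 8, 'd': 8, 'j': 6}

env['t'] = 9 → {'n': 4, 'y': 0, 'f': 7, 't': 9}
del 't' → {'n': 4, 'y': 0, 'f': 7}
env['k'] = 5 → {'n': 4, 'y': 0, 'f': 7, 'k': 5}
env['r'] = env['n']+4 = 8 → {'n': 4, 'y': 0, 'f': 7, 'k': 5, 'r': 8}
env['d'] = 8 → {'n': 4, 'y': 0, 'f': 7, 'k': 5, 'r': 8, 'd': 8}
env['j'] = 1 → {'n': 4, 'y': 0, 'f': 7, 'k': 5, 'r': 8, 'd': 8, 'j': 1}
env['j'] = 1+5 = 6 → {'n': 4, 'y': 0, 'f': 7, 'k': 5, 'r': 8, 'd': 8, 'j': 6}
env['k'] = 5+2 = 7 → {'n': 4, 'y': 0, 'f': 7, 'k': 7, 'r': 8, 'd': 8, 'j': 6}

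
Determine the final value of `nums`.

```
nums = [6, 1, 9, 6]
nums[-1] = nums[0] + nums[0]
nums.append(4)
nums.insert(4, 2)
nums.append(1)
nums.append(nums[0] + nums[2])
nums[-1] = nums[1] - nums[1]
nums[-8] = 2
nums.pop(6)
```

nums[-1] = nums[0]+nums[0] = 6+6 = 12 → [6, 1, 9, 12]
append 4 → [6, 1, 9, 12, 4]
insert 2 at 4 → [6, 1, 9, 12, 2, 4]
append 1 → [6, 1, 9, 12, 2, 4, 1]
append nums[0]+nums[2] = 6+9 = 15 → [6, 1, 9, 12, 2, 4, 1, 15]
nums[-1] = nums[1]-nums[1] = 1-1 = 0 → [6, 1, 9, 12, 2, 4, 1, 0]
nums[-8] = 2 → [2, 1, 9, 12, 2, 4, 1, 0]
pop(6) removes 1 → [2, 1, 9, 12, 2, 4, 0]

[2, 1, 9, 12, 2, 4, 0]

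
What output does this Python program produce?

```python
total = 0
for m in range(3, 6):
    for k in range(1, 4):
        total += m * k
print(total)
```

72

m=3,k=1: total = 0+3 = 3
m=3,k=2: total = 3+6 = 9
m=3,k=3: total = 9+9 = 18
m=4,k=1: total = 18+4 = 22
m=4,k=2: total = 22+8 = 30
m=4,k=3: total = 30+12 = 42
m=5,k=1: total = 42+5 = 47
m=5,k=2: total = 47+10 = 57
m=5,k=3: total = 57+15 = 72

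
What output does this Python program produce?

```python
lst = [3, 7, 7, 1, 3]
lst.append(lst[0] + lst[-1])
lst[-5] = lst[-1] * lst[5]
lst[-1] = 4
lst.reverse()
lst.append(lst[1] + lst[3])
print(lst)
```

[4, 3, 1, 7, 36, 3, 10]

append lst[0]+lst[-1] = 3+3 = 6 → [3, 7, 7, 1, 3, 6]
lst[-5] = lst[-1]*lst[5] = 6*6 = 36 → [3, 36, 7, 1, 3, 6]
lst[-1] = 4 → [3, 36, 7, 1, 3, 4]
reverse → [4, 3, 1, 7, 36, 3]
append lst[1]+lst[3] = 3+7 = 10 → [4, 3, 1, 7, 36, 3, 10]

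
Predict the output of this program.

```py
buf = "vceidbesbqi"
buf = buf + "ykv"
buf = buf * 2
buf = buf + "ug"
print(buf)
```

vceidbesbqiykvvceidbesbqiykvug

+ 'ykv' → 'vceidbesbqiykv'
repeat ×2 → 'vceidbesbqiykvvceidbesbqiykv'
+ 'ug' → 'vceidbesbqiykvvceidbesbqiykvug'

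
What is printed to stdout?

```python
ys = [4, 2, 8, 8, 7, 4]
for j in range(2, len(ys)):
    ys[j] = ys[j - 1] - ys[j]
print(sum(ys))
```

j=2: ys[2] = 2-8 = -6 → [4, 2, -6, 8, 7, 4]
j=3: ys[3] = (-6)-8 = -14 → [4, 2, -6, -14, 7, 4]
j=4: ys[4] = (-14)-7 = -21 → [4, 2, -6, -14, -21, 4]
j=5: ys[5] = (-21)-4 = -25 → [4, 2, -6, -14, -21, -25]
sum = -60

-60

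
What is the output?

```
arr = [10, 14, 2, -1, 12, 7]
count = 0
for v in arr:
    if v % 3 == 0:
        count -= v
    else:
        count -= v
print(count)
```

v=10: not %3==0, count = 0-10 = -10
v=14: not %3==0, count = (-10)-14 = -24
v=2: not %3==0, count = (-24)-2 = -26
v=-1: not %3==0, count = (-26)-(-1) = -25
v=12: %3==0, count = (-25)-12 = -37
v=7: not %3==0, count = (-37)-7 = -44

-44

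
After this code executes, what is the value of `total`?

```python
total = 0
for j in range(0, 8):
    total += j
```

28

j=0: total = 0+0 = 0
j=1: total = 0+1 = 1
j=2: total = 1+2 = 3
j=3: total = 3+3 = 6
j=4: total = 6+4 = 10
j=5: total = 10+5 = 15
j=6: total = 15+6 = 21
j=7: total = 21+7 = 28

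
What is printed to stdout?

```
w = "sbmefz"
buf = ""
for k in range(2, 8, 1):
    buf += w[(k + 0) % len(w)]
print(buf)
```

k=2: add w[2]='m' → 'm'
k=3: add w[3]='e' → 'me'
k=4: add w[4]='f' → 'mef'
k=5: add w[5]='z' → 'mefz'
k=6: add w[0]='s' → 'mefzs'
k=7: add w[1]='b' → 'mefzsb'

mefzsb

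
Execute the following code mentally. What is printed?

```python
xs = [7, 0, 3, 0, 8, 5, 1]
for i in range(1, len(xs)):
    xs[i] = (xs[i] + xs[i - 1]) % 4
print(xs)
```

i=1: xs[1] = (0+7)%4 = 3 → [7, 3, 3, 0, 8, 5, 1]
i=2: xs[2] = (3+3)%4 = 2 → [7, 3, 2, 0, 8, 5, 1]
i=3: xs[3] = (0+2)%4 = 2 → [7, 3, 2, 2, 8, 5, 1]
i=4: xs[4] = (8+2)%4 = 2 → [7, 3, 2, 2, 2, 5, 1]
i=5: xs[5] = (5+2)%4 = 3 → [7, 3, 2, 2, 2, 3, 1]
i=6: xs[6] = (1+3)%4 = 0 → [7, 3, 2, 2, 2, 3, 0]

[7, 3, 2, 2, 2, 3, 0]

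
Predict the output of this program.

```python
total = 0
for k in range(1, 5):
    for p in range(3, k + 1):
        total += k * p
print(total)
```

k=3,p=3: total = 0+9 = 9
k=4,p=3: total = 9+12 = 21
k=4,p=4: total = 21+16 = 37

37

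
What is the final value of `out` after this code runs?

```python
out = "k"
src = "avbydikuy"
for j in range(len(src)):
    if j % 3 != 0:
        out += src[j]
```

'kvbdiuy'

j=0: skip
j=1: add 'v' → 'kv'
j=2: add 'b' → 'kvb'
j=3: skip
j=4: add 'd' → 'kvbd'
j=5: add 'i' → 'kvbdi'
j=6: skip
j=7: add 'u' → 'kvbdiu'
j=8: add 'y' → 'kvbdiuy'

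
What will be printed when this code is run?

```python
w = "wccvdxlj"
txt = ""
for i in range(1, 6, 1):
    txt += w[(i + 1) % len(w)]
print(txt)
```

i=1: add w[2]='c' → 'c'
i=2: add w[3]='v' → 'cv'
i=3: add w[4]='d' → 'cvd'
i=4: add w[5]='x' → 'cvdx'
i=5: add w[6]='l' → 'cvdxl'

cvdxl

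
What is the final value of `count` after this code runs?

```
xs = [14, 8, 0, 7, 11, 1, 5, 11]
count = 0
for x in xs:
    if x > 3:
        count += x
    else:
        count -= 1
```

x=14: >3, count = 0+14 = 14
x=8: >3, count = 14+8 = 22
x=0: not >3, count = 22-1 = 21
x=7: >3, count = 21+7 = 28
x=11: >3, count = 28+11 = 39
x=1: not >3, count = 39-1 = 38
x=5: >3, count = 38+5 = 43
x=11: >3, count = 43+11 = 54

54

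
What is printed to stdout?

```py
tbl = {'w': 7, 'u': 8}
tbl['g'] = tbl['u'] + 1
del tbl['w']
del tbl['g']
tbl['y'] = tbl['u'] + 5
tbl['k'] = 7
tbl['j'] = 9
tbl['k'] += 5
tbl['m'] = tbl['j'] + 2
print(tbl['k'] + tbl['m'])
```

tbl['g'] = tbl['u']+1 = 9 → {'w': 7, 'u': 8, 'g': 9}
del 'w' → {'u': 8, 'g': 9}
del 'g' → {'u': 8}
tbl['y'] = tbl['u']+5 = 13 → {'u': 8, 'y': 13}
tbl['k'] = 7 → {'u': 8, 'y': 13, 'k': 7}
tbl['j'] = 9 → {'u': 8, 'y': 13, 'k': 7, 'j': 9}
tbl['k'] = 7+5 = 12 → {'u': 8, 'y': 13, 'k': 12, 'j': 9}
tbl['m'] = tbl['j']+2 = 11 → {'u': 8, 'y': 13, 'k': 12, 'j': 9, 'm': 11}
tbl['k']+tbl['m'] = 12+11 = 23

23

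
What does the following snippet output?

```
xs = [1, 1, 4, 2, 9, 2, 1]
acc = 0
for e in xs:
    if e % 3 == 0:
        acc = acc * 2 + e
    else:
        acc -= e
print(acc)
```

-10

e=1: not %3==0, acc = 0-1 = -1
e=1: not %3==0, acc = (-1)-1 = -2
e=4: not %3==0, acc = (-2)-4 = -6
e=2: not %3==0, acc = (-6)-2 = -8
e=9: %3==0, acc = (-8)*2+9 = -7
e=2: not %3==0, acc = (-7)-2 = -9
e=1: not %3==0, acc = (-9)-1 = -10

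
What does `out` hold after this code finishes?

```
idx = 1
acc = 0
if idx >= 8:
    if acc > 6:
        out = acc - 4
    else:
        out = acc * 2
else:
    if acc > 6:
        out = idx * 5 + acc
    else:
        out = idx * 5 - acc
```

5

idx=1, acc=0
idx >= 8 is False; acc > 6 is False
→ out = idx * 5 - acc = 5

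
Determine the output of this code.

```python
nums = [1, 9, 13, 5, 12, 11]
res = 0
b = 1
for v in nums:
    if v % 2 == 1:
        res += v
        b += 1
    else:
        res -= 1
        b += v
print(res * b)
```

v=1: odd, res = 0+1 = 1; b=2
v=9: odd, res = 1+9 = 10; b=3
v=13: odd, res = 10+13 = 23; b=4
v=5: odd, res = 23+5 = 28; b=5
v=12: not odd, res = 28-1 = 27; b=17
v=11: odd, res = 27+11 = 38; b=18
res*b = 38*18 = 684

684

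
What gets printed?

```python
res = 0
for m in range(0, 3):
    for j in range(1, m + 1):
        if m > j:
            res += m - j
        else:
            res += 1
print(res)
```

3

m=1,j=1: not 1>1, res = 0+1 = 1
m=2,j=1: 2>1, res = 1+1 = 2
m=2,j=2: not 2>2, res = 2+1 = 3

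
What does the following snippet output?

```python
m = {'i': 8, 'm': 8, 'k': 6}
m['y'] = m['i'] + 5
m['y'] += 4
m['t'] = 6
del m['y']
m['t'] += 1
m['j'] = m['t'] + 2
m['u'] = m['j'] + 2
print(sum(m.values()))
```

49

m['y'] = m['i']+5 = 13 → {'i': 8, 'm': 8, 'k': 6, 'y': 13}
m['y'] = 13+4 = 17 → {'i': 8, 'm': 8, 'k': 6, 'y': 17}
m['t'] = 6 → {'i': 8, 'm': 8, 'k': 6, 'y': 17, 't': 6}
del 'y' → {'i': 8, 'm': 8, 'k': 6, 't': 6}
m['t'] = 6+1 = 7 → {'i': 8, 'm': 8, 'k': 6, 't': 7}
m['j'] = m['t']+2 = 9 → {'i': 8, 'm': 8, 'k': 6, 't': 7, 'j': 9}
m['u'] = m['j']+2 = 11 → {'i': 8, 'm': 8, 'k': 6, 't': 7, 'j': 9, 'u': 11}
sum of values = 49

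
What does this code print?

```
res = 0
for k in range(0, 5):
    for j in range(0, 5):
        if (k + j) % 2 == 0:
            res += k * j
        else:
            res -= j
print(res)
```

28

k=0,j=0: even sum, res = 0+0 = 0
k=0,j=1: odd sum, res = 0-1 = -1
k=0,j=2: even sum, res = (-1)+0 = -1
k=0,j=3: odd sum, res = (-1)-3 = -4
k=0,j=4: even sum, res = (-4)+0 = -4
k=1,j=0: odd sum, res = (-4)-0 = -4
k=1,j=1: even sum, res = (-4)+1 = -3
k=1,j=2: odd sum, res = (-3)-2 = -5
k=1,j=3: even sum, res = (-5)+3 = -2
k=1,j=4: odd sum, res = (-2)-4 = -6
k=2,j=0: even sum, res = (-6)+0 = -6
k=2,j=1: odd sum, res = (-6)-1 = -7
k=2,j=2: even sum, res = (-7)+4 = -3
k=2,j=3: odd sum, res = (-3)-3 = -6
k=2,j=4: even sum, res = (-6)+8 = 2
k=3,j=0: odd sum, res = 2-0 = 2
k=3,j=1: even sum, res = 2+3 = 5
k=3,j=2: odd sum, res = 5-2 = 3
k=3,j=3: even sum, res = 3+9 = 12
k=3,j=4: odd sum, res = 12-4 = 8
k=4,j=0: even sum, res = 8+0 = 8
k=4,j=1: odd sum, res = 8-1 = 7
k=4,j=2: even sum, res = 7+8 = 15
k=4,j=3: odd sum, res = 15-3 = 12
k=4,j=4: even sum, res = 12+16 = 28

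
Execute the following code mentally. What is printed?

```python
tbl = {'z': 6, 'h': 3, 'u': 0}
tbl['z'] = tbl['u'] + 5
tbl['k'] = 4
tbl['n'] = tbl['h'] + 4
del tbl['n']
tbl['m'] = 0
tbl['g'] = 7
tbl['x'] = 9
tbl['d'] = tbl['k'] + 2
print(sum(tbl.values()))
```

34

tbl['z'] = tbl['u']+5 = 5 → {'z': 5, 'h': 3, 'u': 0}
tbl['k'] = 4 → {'z': 5, 'h': 3, 'u': 0, 'k': 4}
tbl['n'] = tbl['h']+4 = 7 → {'z': 5, 'h': 3, 'u': 0, 'k': 4, 'n': 7}
del 'n' → {'z': 5, 'h': 3, 'u': 0, 'k': 4}
tbl['m'] = 0 → {'z': 5, 'h': 3, 'u': 0, 'k': 4, 'm': 0}
tbl['g'] = 7 → {'z': 5, 'h': 3, 'u': 0, 'k': 4, 'm': 0, 'g': 7}
tbl['x'] = 9 → {'z': 5, 'h': 3, 'u': 0, 'k': 4, 'm': 0, 'g': 7, 'x': 9}
tbl['d'] = tbl['k']+2 = 6 → {'z': 5, 'h': 3, 'u': 0, 'k': 4, 'm': 0, 'g': 7, 'x': 9, 'd': 6}
sum of values = 34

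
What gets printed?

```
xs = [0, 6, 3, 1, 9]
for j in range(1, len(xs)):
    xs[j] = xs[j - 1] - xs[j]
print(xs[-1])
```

j=1: xs[1] = 0-6 = -6 → [0, -6, 3, 1, 9]
j=2: xs[2] = (-6)-3 = -9 → [0, -6, -9, 1, 9]
j=3: xs[3] = (-9)-1 = -10 → [0, -6, -9, -10, 9]
j=4: xs[4] = (-10)-9 = -19 → [0, -6, -9, -10, -19]

-19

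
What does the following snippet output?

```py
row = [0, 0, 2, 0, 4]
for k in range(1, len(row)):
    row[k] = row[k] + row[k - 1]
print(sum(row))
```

k=1: row[1] = 0+0 = 0 → [0, 0, 2, 0, 4]
k=2: row[2] = 2+0 = 2 → [0, 0, 2, 0, 4]
k=3: row[3] = 0+2 = 2 → [0, 0, 2, 2, 4]
k=4: row[4] = 4+2 = 6 → [0, 0, 2, 2, 6]
sum = 10

10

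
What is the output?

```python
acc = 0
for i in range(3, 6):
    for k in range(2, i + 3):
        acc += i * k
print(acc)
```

i=3,k=2: acc = 0+6 = 6
i=3,k=3: acc = 6+9 = 15
i=3,k=4: acc = 15+12 = 27
i=3,k=5: acc = 27+15 = 42
i=4,k=2: acc = 42+8 = 50
i=4,k=3: acc = 50+12 = 62
i=4,k=4: acc = 62+16 = 78
i=4,k=5: acc = 78+20 = 98
i=4,k=6: acc = 98+24 = 122
i=5,k=2: acc = 122+10 = 132
i=5,k=3: acc = 132+15 = 147
i=5,k=4: acc = 147+20 = 167
i=5,k=5: acc = 167+25 = 192
i=5,k=6: acc = 192+30 = 222
i=5,k=7: acc = 222+35 = 257

257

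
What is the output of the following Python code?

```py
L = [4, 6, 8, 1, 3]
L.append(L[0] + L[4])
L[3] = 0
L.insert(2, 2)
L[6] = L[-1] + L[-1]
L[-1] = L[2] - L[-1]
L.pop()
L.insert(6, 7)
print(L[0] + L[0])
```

8

append L[0]+L[4] = 4+3 = 7 → [4, 6, 8, 1, 3, 7]
L[3] = 0 → [4, 6, 8, 0, 3, 7]
insert 2 at 2 → [4, 6, 2, 8, 0, 3, 7]
L[6] = L[-1]+L[-1] = 7+7 = 14 → [4, 6, 2, 8, 0, 3, 14]
L[-1] = L[2]-L[-1] = 2-14 = -12 → [4, 6, 2, 8, 0, 3, -12]
pop() removes -12 → [4, 6, 2, 8, 0, 3]
insert 7 at 6 → [4, 6, 2, 8, 0, 3, 7]
L[0]+L[0] = 4+4 = 8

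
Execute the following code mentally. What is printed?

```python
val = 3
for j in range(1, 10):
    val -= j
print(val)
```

j=1: val = 3-1 = 2
j=2: val = 2-2 = 0
j=3: val = 0-3 = -3
j=4: val = (-3)-4 = -7
j=5: val = (-7)-5 = -12
j=6: val = (-12)-6 = -18
j=7: val = (-18)-7 = -25
j=8: val = (-25)-8 = -33
j=9: val = (-33)-9 = -42

-42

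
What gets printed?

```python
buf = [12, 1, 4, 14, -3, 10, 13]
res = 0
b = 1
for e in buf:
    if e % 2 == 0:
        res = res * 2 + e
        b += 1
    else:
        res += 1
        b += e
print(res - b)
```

e=12: even, res = 0*2+12 = 12; b=2
e=1: not even, res = 12+1 = 13; b=3
e=4: even, res = 13*2+4 = 30; b=4
e=14: even, res = 30*2+14 = 74; b=5
e=-3: not even, res = 74+1 = 75; b=2
e=10: even, res = 75*2+10 = 160; b=3
e=13: not even, res = 160+1 = 161; b=16
res-b = 161-16 = 145

145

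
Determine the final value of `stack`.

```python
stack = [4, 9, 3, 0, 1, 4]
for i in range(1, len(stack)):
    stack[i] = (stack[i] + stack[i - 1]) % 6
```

i=1: stack[1] = (9+4)%6 = 1 → [4, 1, 3, 0, 1, 4]
i=2: stack[2] = (3+1)%6 = 4 → [4, 1, 4, 0, 1, 4]
i=3: stack[3] = (0+4)%6 = 4 → [4, 1, 4, 4, 1, 4]
i=4: stack[4] = (1+4)%6 = 5 → [4, 1, 4, 4, 5, 4]
i=5: stack[5] = (4+5)%6 = 3 → [4, 1, 4, 4, 5, 3]

[4, 1, 4, 4, 5, 3]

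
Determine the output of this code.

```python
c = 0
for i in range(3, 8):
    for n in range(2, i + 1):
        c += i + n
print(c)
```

185

i=3,n=2: c = 0+5 = 5
i=3,n=3: c = 5+6 = 11
i=4,n=2: c = 11+6 = 17
i=4,n=3: c = 17+7 = 24
i=4,n=4: c = 24+8 = 32
i=5,n=2: c = 32+7 = 39
i=5,n=3: c = 39+8 = 47
i=5,n=4: c = 47+9 = 56
i=5,n=5: c = 56+10 = 66
i=6,n=2: c = 66+8 = 74
i=6,n=3: c = 74+9 = 83
i=6,n=4: c = 83+10 = 93
i=6,n=5: c = 93+11 = 104
i=6,n=6: c = 104+12 = 116
i=7,n=2: c = 116+9 = 125
i=7,n=3: c = 125+10 = 135
i=7,n=4: c = 135+11 = 146
i=7,n=5: c = 146+12 = 158
i=7,n=6: c = 158+13 = 171
i=7,n=7: c = 171+14 = 185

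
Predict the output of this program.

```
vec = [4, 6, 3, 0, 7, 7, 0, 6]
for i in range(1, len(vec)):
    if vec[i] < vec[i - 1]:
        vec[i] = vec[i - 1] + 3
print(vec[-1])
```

i=1: 6>=4, unchanged → [4, 6, 3, 0, 7, 7, 0, 6]
i=2: 3<6, vec[2] = 6+3 = 9 → [4, 6, 9, 0, 7, 7, 0, 6]
i=3: 0<9, vec[3] = 9+3 = 12 → [4, 6, 9, 12, 7, 7, 0, 6]
i=4: 7<12, vec[4] = 12+3 = 15 → [4, 6, 9, 12, 15, 7, 0, 6]
i=5: 7<15, vec[5] = 15+3 = 18 → [4, 6, 9, 12, 15, 18, 0, 6]
i=6: 0<18, vec[6] = 18+3 = 21 → [4, 6, 9, 12, 15, 18, 21, 6]
i=7: 6<21, vec[7] = 21+3 = 24 → [4, 6, 9, 12, 15, 18, 21, 24]

24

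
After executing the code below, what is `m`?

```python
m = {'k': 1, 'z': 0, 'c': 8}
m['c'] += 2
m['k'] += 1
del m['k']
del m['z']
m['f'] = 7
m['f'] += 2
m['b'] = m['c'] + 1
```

{'c': 10, 'f': 9, 'b': 11}

m['c'] = 8+2 = 10 → {'k': 1, 'z': 0, 'c': 10}
m['k'] = 1+1 = 2 → {'k': 2, 'z': 0, 'c': 10}
del 'k' → {'z': 0, 'c': 10}
del 'z' → {'c': 10}
m['f'] = 7 → {'c': 10, 'f': 7}
m['f'] = 7+2 = 9 → {'c': 10, 'f': 9}
m['b'] = m['c']+1 = 11 → {'c': 10, 'f': 9, 'b': 11}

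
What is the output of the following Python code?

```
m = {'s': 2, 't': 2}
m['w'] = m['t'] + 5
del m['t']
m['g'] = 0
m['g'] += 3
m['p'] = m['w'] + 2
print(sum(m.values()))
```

21

m['w'] = m['t']+5 = 7 → {'s': 2, 't': 2, 'w': 7}
del 't' → {'s': 2, 'w': 7}
m['g'] = 0 → {'s': 2, 'w': 7, 'g': 0}
m['g'] = 0+3 = 3 → {'s': 2, 'w': 7, 'g': 3}
m['p'] = m['w']+2 = 9 → {'s': 2, 'w': 7, 'g': 3, 'p': 9}
sum of values = 21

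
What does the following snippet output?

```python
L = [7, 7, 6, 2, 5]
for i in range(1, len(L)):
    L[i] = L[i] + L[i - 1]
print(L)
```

[7, 14, 20, 22, 27]

i=1: L[1] = 7+7 = 14 → [7, 14, 6, 2, 5]
i=2: L[2] = 6+14 = 20 → [7, 14, 20, 2, 5]
i=3: L[3] = 2+20 = 22 → [7, 14, 20, 22, 5]
i=4: L[4] = 5+22 = 27 → [7, 14, 20, 22, 27]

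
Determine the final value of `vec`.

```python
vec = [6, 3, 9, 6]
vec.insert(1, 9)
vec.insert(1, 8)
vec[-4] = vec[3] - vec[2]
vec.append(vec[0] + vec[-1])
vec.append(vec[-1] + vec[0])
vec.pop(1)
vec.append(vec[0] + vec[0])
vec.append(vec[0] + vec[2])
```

insert 9 at 1 → [6, 9, 3, 9, 6]
insert 8 at 1 → [6, 8, 9, 3, 9, 6]
vec[-4] = vec[3]-vec[2] = 3-9 = -6 → [6, 8, -6, 3, 9, 6]
append vec[0]+vec[-1] = 6+6 = 12 → [6, 8, -6, 3, 9, 6, 12]
append vec[-1]+vec[0] = 12+6 = 18 → [6, 8, -6, 3, 9, 6, 12, 18]
pop(1) removes 8 → [6, -6, 3, 9, 6, 12, 18]
append vec[0]+vec[0] = 6+6 = 12 → [6, -6, 3, 9, 6, 12, 18, 12]
append vec[0]+vec[2] = 6+3 = 9 → [6, -6, 3, 9, 6, 12, 18, 12, 9]

[6, -6, 3, 9, 6, 12, 18, 12, 9]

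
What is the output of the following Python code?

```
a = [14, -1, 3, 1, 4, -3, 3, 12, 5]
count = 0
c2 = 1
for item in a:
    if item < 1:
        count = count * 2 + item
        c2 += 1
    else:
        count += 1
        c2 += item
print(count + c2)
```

53

item=14: not <1, count = 0+1 = 1; c2=15
item=-1: <1, count = 1*2+(-1) = 1; c2=16
item=3: not <1, count = 1+1 = 2; c2=19
item=1: not <1, count = 2+1 = 3; c2=20
item=4: not <1, count = 3+1 = 4; c2=24
item=-3: <1, count = 4*2+(-3) = 5; c2=25
item=3: not <1, count = 5+1 = 6; c2=28
item=12: not <1, count = 6+1 = 7; c2=40
item=5: not <1, count = 7+1 = 8; c2=45
count+c2 = 8+45 = 53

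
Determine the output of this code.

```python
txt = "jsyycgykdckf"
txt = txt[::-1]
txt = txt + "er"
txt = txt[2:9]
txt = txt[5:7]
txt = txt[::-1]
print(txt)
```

reverse → 'fkcdkygcyysj'
+ 'er' → 'fkcdkygcyysjer'
slice [2:9] → 'cdkygcy'
slice [5:7] → 'cy'
reverse → 'yc'

yc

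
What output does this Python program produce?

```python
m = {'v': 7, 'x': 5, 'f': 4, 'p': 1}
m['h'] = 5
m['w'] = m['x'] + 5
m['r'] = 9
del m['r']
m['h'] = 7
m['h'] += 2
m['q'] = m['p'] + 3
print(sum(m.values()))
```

m['h'] = 5 → {'v': 7, 'x': 5, 'f': 4, 'p': 1, 'h': 5}
m['w'] = m['x']+5 = 10 → {'v': 7, 'x': 5, 'f': 4, 'p': 1, 'h': 5, 'w': 10}
m['r'] = 9 → {'v': 7, 'x': 5, 'f': 4, 'p': 1, 'h': 5, 'w': 10, 'r': 9}
del 'r' → {'v': 7, 'x': 5, 'f': 4, 'p': 1, 'h': 5, 'w': 10}
m['h'] = 7 → {'v': 7, 'x': 5, 'f': 4, 'p': 1, 'h': 7, 'w': 10}
m['h'] = 7+2 = 9 → {'v': 7, 'x': 5, 'f': 4, 'p': 1, 'h': 9, 'w': 10}
m['q'] = m['p']+3 = 4 → {'v': 7, 'x': 5, 'f': 4, 'p': 1, 'h': 9, 'w': 10, 'q': 4}
sum of values = 40

40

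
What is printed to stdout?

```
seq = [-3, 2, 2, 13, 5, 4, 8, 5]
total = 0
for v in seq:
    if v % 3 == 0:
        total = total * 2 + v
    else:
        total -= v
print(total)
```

v=-3: %3==0, total = 0*2+(-3) = -3
v=2: not %3==0, total = (-3)-2 = -5
v=2: not %3==0, total = (-5)-2 = -7
v=13: not %3==0, total = (-7)-13 = -20
v=5: not %3==0, total = (-20)-5 = -25
v=4: not %3==0, total = (-25)-4 = -29
v=8: not %3==0, total = (-29)-8 = -37
v=5: not %3==0, total = (-37)-5 = -42

-42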